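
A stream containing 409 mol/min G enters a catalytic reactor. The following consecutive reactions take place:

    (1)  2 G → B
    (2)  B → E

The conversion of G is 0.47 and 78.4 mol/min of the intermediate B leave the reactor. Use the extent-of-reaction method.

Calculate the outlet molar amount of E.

17.7 mol/min

Conversion of G: G consumed = 2ξ₁ = 0.47 × 409 → ξ₁ = 96.11 mol/min.
B balance: n_B = 0 + 1ξ₁ − 1ξ₂ = 78.4 → ξ₂ = (1·96.11 − 78.4)/1 = 17.71 mol/min.
Outlet amounts (n = n₀ + Σ ν·ξ):
  G: 409 − 2(96.11) = 216.8
  B: 0 + 1(96.11) − 1(17.71) = 78.4
  E: 0 + 1(17.71) = 17.71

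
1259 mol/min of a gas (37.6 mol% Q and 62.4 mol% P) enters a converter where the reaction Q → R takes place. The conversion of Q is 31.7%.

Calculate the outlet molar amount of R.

Q reacted = 0.317 × 473.4 = 150.1 mol/min; ν_Q = −1, so ξ = 150.1/1 = 150.1 mol/min.
Outlet amounts (n = n₀ + ν ξ):
  Q: 473.4 − 1(150.1) = 323.3
  R: 0 + 1(150.1) = 150.1
  P: 785.6 (inert)

150 mol/min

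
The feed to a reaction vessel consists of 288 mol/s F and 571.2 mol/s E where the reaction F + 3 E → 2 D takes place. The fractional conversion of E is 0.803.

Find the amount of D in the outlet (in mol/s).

306 mol/s

E reacted = 0.803 × 571.2 = 458.7 mol/s; ν_E = −3, so ξ = 458.7/3 = 152.9 mol/s.
Outlet amounts (n = n₀ + ν ξ):
  F: 288 − 1(152.9) = 135.1
  E: 571.2 − 3(152.9) = 112.5
  D: 0 + 2(152.9) = 305.8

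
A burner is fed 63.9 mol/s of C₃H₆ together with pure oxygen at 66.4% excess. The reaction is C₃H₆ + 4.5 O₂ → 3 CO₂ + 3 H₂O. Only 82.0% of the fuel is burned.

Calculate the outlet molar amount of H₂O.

157 mol/s

Stoichiometric O₂ = 4.5 × 63.9 = 287.6 mol/s; O₂ fed = 287.6 × 1.664 = 478.5 mol/s.
Fuel reacted = 0.82 × 63.9 → ξ = 52.4 mol/s.
Outlet (n = n₀ + ν ξ):
  C₃H₆: 63.9 − 1(52.4) = 11.5
  O₂: 478.5 − 4.5(52.4) = 242.7
  CO₂: 0 + 3(52.4) = 157.2
  H₂O: 0 + 3(52.4) = 157.2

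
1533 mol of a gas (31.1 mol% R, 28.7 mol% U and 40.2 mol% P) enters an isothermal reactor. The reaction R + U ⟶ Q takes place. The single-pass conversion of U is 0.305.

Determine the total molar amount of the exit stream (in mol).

U reacted = 0.305 × 440 = 134.2 mol; ν_U = −1, so ξ = 134.2/1 = 134.2 mol.
Outlet amounts (n = n₀ + ν ξ):
  R: 476.8 − 1(134.2) = 342.6
  U: 440 − 1(134.2) = 305.8
  Q: 0 + 1(134.2) = 134.2
  P: 616.3 (inert)
Total out = 342.6 + 305.8 + 134.2 + 616.3 = 1399 mol.

1400 mol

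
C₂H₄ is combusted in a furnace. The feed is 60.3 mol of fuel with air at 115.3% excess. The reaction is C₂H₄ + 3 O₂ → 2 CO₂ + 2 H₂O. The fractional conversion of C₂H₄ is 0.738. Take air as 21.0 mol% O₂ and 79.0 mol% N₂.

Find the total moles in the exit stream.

1910 mol

Stoichiometric O₂ = 3 × 60.3 = 180.9 mol; O₂ fed = 180.9 × 2.153 = 389.5 mol.
N₂ fed = 389.5 × 79/21 = 1465 mol.
Fuel reacted = 0.738 × 60.3 → ξ = 44.5 mol.
Outlet (n = n₀ + ν ξ):
  C₂H₄: 60.3 − 1(44.5) = 15.8
  O₂: 389.5 − 3(44.5) = 256
  N₂: 1465 (inert)
  CO₂: 0 + 2(44.5) = 89
  H₂O: 0 + 2(44.5) = 89
Total out = 15.8 + 256 + 1465 + 89 + 89 = 1915 mol.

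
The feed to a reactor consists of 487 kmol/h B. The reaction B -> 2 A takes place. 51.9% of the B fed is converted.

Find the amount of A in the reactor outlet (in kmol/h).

506 kmol/h

B reacted = 0.519 × 487 = 252.8 kmol/h; ν_B = −1, so ξ = 252.8/1 = 252.8 kmol/h.
Outlet amounts (n = n₀ + ν ξ):
  B: 487 − 1(252.8) = 234.2
  A: 0 + 2(252.8) = 505.5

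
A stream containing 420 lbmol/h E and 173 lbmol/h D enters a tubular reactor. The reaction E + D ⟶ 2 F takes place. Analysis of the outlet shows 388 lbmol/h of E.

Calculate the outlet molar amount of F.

For E: n = n₀ − 1ξ → 388 = 420 − 1ξ, giving ξ = 32 lbmol/h.
Outlet amounts (n = n₀ + ν ξ):
  E: 420 − 1(32) = 388
  D: 173 − 1(32) = 141
  F: 0 + 2(32) = 64

64 lbmol/h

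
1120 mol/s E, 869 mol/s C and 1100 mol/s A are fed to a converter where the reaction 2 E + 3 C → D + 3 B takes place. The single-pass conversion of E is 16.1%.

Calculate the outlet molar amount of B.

270 mol/s

E reacted = 0.161 × 1120 = 180.3 mol/s; ν_E = −2, so ξ = 180.3/2 = 90.16 mol/s.
Outlet amounts (n = n₀ + ν ξ):
  E: 1120 − 2(90.16) = 939.7
  C: 869 − 3(90.16) = 598.5
  D: 0 + 1(90.16) = 90.16
  B: 0 + 3(90.16) = 270.5
  A: 1100 (inert)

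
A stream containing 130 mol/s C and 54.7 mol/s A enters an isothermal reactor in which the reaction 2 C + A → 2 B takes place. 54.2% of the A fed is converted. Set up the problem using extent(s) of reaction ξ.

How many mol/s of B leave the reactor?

A reacted = 0.542 × 54.7 = 29.65 mol/s; ν_A = −1, so ξ = 29.65/1 = 29.65 mol/s.
Outlet amounts (n = n₀ + ν ξ):
  C: 130 − 2(29.65) = 70.71
  A: 54.7 − 1(29.65) = 25.05
  B: 0 + 2(29.65) = 59.29

59.3 mol/s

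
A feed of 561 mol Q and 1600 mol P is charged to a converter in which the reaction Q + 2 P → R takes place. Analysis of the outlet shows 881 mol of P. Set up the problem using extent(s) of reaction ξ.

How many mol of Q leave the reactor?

202 mol

For P: n = n₀ − 2ξ → 881 = 1600 − 2ξ, giving ξ = 359.5 mol.
Outlet amounts (n = n₀ + ν ξ):
  Q: 561 − 1(359.5) = 201.5
  P: 1600 − 2(359.5) = 881
  R: 0 + 1(359.5) = 359.5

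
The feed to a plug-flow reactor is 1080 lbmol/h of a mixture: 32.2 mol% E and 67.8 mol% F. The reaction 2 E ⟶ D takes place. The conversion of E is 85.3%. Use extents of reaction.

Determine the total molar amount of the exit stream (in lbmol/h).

932 lbmol/h

E reacted = 0.853 × 347.8 = 296.6 lbmol/h; ν_E = −2, so ξ = 296.6/2 = 148.3 lbmol/h.
Outlet amounts (n = n₀ + ν ξ):
  E: 347.8 − 2(148.3) = 51.12
  D: 0 + 1(148.3) = 148.3
  F: 732.2 (inert)
Total out = 51.12 + 148.3 + 732.2 = 931.7 lbmol/h.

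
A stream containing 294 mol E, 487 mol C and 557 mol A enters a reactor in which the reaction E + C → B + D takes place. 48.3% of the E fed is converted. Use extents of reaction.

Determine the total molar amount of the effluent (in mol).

E reacted = 0.483 × 294 = 142 mol; ν_E = −1, so ξ = 142/1 = 142 mol.
Outlet amounts (n = n₀ + ν ξ):
  E: 294 − 1(142) = 152
  C: 487 − 1(142) = 345
  B: 0 + 1(142) = 142
  D: 0 + 1(142) = 142
  A: 557 (inert)
Total out = 152 + 345 + 142 + 142 + 557 = 1338 mol.

1340 mol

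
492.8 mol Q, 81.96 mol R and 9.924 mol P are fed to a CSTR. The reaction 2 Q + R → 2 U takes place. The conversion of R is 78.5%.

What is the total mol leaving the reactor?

520 mol

R reacted = 0.785 × 81.96 = 64.34 mol; ν_R = −1, so ξ = 64.34/1 = 64.34 mol.
Outlet amounts (n = n₀ + ν ξ):
  Q: 492.8 − 2(64.34) = 364.1
  R: 81.96 − 1(64.34) = 17.62
  U: 0 + 2(64.34) = 128.7
  P: 9.924 (inert)
Total out = 364.1 + 17.62 + 128.7 + 9.924 = 520.3 mol.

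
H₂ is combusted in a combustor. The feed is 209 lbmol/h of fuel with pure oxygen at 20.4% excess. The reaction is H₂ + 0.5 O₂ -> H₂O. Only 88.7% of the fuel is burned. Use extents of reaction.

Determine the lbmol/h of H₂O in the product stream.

Stoichiometric O₂ = 0.5 × 209 = 104.5 lbmol/h; O₂ fed = 104.5 × 1.204 = 125.8 lbmol/h.
Fuel reacted = 0.887 × 209 → ξ = 185.4 lbmol/h.
Outlet (n = n₀ + ν ξ):
  H₂: 209 − 1(185.4) = 23.62
  O₂: 125.8 − 0.5(185.4) = 33.13
  H₂O: 0 + 1(185.4) = 185.4

185 lbmol/h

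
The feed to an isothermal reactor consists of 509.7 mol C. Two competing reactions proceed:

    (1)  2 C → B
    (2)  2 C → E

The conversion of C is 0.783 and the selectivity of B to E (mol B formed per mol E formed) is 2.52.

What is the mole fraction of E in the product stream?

0.183

Conversion of C: C consumed = 0.783 × 509.7 = 399.1 mol = 2ξ₁ + 2ξ₂.
Selectivity: 1ξ₁ / (1ξ₂) = 2.52 → ξ₁ = 2.52 ξ₂.
Substitute: (2·2.52 + 2) ξ₂ = 399.1 → ξ₂ = 56.69 mol, ξ₁ = 142.9 mol.
Outlet amounts (n = n₀ + Σ ν·ξ):
  C: 509.7 − 2(142.9) − 2(56.69) = 110.6
  B: 0 + 1(142.9) = 142.9
  E: 0 + 1(56.69) = 56.69
Total out = 310.2 mol; y_E = 56.69 / 310.2 = 0.1828.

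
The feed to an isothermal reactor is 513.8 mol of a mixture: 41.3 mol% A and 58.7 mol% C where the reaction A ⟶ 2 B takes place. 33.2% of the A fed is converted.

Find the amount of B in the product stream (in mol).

141 mol

A reacted = 0.332 × 212.2 = 70.45 mol; ν_A = −1, so ξ = 70.45/1 = 70.45 mol.
Outlet amounts (n = n₀ + ν ξ):
  A: 212.2 − 1(70.45) = 141.7
  B: 0 + 2(70.45) = 140.9
  C: 301.6 (inert)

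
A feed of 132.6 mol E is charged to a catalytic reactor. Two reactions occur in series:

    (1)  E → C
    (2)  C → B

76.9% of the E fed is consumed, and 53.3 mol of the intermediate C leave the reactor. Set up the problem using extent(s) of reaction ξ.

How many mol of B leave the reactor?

48.7 mol

Conversion of E: E consumed = 1ξ₁ = 0.769 × 132.6 → ξ₁ = 102 mol.
C balance: n_C = 0 + 1ξ₁ − 1ξ₂ = 53.3 → ξ₂ = (1·102 − 53.3)/1 = 48.67 mol.
Outlet amounts (n = n₀ + Σ ν·ξ):
  E: 132.6 − 1(102) = 30.63
  C: 0 + 1(102) − 1(48.67) = 53.3
  B: 0 + 1(48.67) = 48.67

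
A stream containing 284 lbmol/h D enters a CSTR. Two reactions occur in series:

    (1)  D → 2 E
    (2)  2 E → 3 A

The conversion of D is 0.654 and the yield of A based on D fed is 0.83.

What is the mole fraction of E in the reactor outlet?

0.391

Conversion of D: D consumed = 1ξ₁ = 0.654 × 284 → ξ₁ = 185.7 lbmol/h.
Yield of A: 3ξ₂ / 284 = 0.83 → ξ₂ = 78.57 lbmol/h.
Outlet amounts (n = n₀ + Σ ν·ξ):
  D: 284 − 1(185.7) = 98.26
  E: 0 + 2(185.7) − 2(78.57) = 214.3
  A: 0 + 3(78.57) = 235.7
Total out = 548.3 lbmol/h; y_E = 214.3 / 548.3 = 0.3909.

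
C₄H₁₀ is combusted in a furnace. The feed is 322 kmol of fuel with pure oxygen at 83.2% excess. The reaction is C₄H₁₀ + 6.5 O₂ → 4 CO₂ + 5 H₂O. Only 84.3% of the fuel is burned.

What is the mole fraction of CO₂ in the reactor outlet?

Stoichiometric O₂ = 6.5 × 322 = 2093 kmol; O₂ fed = 2093 × 1.832 = 3834 kmol.
Fuel reacted = 0.843 × 322 → ξ = 271.4 kmol.
Outlet (n = n₀ + ν ξ):
  C₄H₁₀: 322 − 1(271.4) = 50.55
  O₂: 3834 − 6.5(271.4) = 2070
  CO₂: 0 + 4(271.4) = 1086
  H₂O: 0 + 5(271.4) = 1357
Total out = 4564 kmol; y_CO₂ = 1086 / 4564 = 0.2379.

0.238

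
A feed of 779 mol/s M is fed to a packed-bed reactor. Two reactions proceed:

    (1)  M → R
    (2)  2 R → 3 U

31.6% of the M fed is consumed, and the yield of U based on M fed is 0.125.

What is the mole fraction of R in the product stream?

Conversion of M: M consumed = 1ξ₁ = 0.316 × 779 → ξ₁ = 246.2 mol/s.
Yield of U: 3ξ₂ / 779 = 0.125 → ξ₂ = 32.46 mol/s.
Outlet amounts (n = n₀ + Σ ν·ξ):
  M: 779 − 1(246.2) = 532.8
  R: 0 + 1(246.2) − 2(32.46) = 181.2
  U: 0 + 3(32.46) = 97.38
Total out = 811.5 mol/s; y_R = 181.2 / 811.5 = 0.2234.

0.223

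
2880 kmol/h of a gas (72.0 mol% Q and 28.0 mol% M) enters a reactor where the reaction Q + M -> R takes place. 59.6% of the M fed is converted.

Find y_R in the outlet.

M reacted = 0.596 × 806.4 = 480.6 kmol/h; ν_M = −1, so ξ = 480.6/1 = 480.6 kmol/h.
Outlet amounts (n = n₀ + ν ξ):
  Q: 2074 − 1(480.6) = 1593
  M: 806.4 − 1(480.6) = 325.8
  R: 0 + 1(480.6) = 480.6
Total out = 2399 kmol/h; y_R = 480.6 / 2399 = 0.2003.

0.2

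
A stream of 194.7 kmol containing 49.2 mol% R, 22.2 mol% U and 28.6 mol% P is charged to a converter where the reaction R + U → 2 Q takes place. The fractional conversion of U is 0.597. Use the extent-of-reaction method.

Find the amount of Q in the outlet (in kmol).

U reacted = 0.597 × 43.22 = 25.8 kmol; ν_U = −1, so ξ = 25.8/1 = 25.8 kmol.
Outlet amounts (n = n₀ + ν ξ):
  R: 95.79 − 1(25.8) = 69.99
  U: 43.22 − 1(25.8) = 17.42
  Q: 0 + 2(25.8) = 51.61
  P: 55.68 (inert)

51.6 kmol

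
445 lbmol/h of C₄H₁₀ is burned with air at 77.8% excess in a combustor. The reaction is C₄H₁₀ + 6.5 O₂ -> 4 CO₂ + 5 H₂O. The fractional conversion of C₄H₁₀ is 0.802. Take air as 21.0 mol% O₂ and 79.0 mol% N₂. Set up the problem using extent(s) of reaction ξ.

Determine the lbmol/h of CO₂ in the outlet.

1430 lbmol/h

Stoichiometric O₂ = 6.5 × 445 = 2892 lbmol/h; O₂ fed = 2892 × 1.778 = 5143 lbmol/h.
N₂ fed = 5143 × 79/21 = 19350 lbmol/h.
Fuel reacted = 0.802 × 445 → ξ = 356.9 lbmol/h.
Outlet (n = n₀ + ν ξ):
  C₄H₁₀: 445 − 1(356.9) = 88.11
  O₂: 5143 − 6.5(356.9) = 2823
  N₂: 19350 (inert)
  CO₂: 0 + 4(356.9) = 1428
  H₂O: 0 + 5(356.9) = 1784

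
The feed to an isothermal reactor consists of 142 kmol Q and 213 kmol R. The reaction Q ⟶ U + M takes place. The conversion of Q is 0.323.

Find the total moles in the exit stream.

401 kmol

Q reacted = 0.323 × 142 = 45.87 kmol; ν_Q = −1, so ξ = 45.87/1 = 45.87 kmol.
Outlet amounts (n = n₀ + ν ξ):
  Q: 142 − 1(45.87) = 96.13
  U: 0 + 1(45.87) = 45.87
  M: 0 + 1(45.87) = 45.87
  R: 213 (inert)
Total out = 96.13 + 45.87 + 45.87 + 213 = 400.9 kmol.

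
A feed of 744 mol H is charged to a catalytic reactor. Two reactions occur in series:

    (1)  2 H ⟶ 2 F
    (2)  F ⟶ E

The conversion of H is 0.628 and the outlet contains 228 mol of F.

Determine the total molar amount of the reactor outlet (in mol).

744 mol

Conversion of H: H consumed = 2ξ₁ = 0.628 × 744 → ξ₁ = 233.6 mol.
F balance: n_F = 0 + 2ξ₁ − 1ξ₂ = 228 → ξ₂ = (2·233.6 − 228)/1 = 239.2 mol.
Outlet amounts (n = n₀ + Σ ν·ξ):
  H: 744 − 2(233.6) = 276.8
  F: 0 + 2(233.6) − 1(239.2) = 228
  E: 0 + 1(239.2) = 239.2
Total out = 276.8 + 228 + 239.2 = 744 mol.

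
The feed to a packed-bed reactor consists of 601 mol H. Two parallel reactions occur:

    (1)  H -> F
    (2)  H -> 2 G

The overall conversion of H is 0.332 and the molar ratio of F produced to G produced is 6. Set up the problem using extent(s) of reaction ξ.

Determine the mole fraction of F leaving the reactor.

Conversion of H: H consumed = 0.332 × 601 = 199.5 mol = 1ξ₁ + 1ξ₂.
Selectivity: 1ξ₁ / (2ξ₂) = 6 → ξ₁ = 12 ξ₂.
Substitute: (1·12 + 1) ξ₂ = 199.5 → ξ₂ = 15.35 mol, ξ₁ = 184.2 mol.
Outlet amounts (n = n₀ + Σ ν·ξ):
  H: 601 − 1(184.2) − 1(15.35) = 401.5
  F: 0 + 1(184.2) = 184.2
  G: 0 + 2(15.35) = 30.7
Total out = 616.3 mol; y_F = 184.2 / 616.3 = 0.2988.

0.299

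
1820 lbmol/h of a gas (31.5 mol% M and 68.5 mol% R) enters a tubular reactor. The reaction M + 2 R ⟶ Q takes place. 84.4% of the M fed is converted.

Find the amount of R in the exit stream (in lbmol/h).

M reacted = 0.844 × 573.3 = 483.9 lbmol/h; ν_M = −1, so ξ = 483.9/1 = 483.9 lbmol/h.
Outlet amounts (n = n₀ + ν ξ):
  M: 573.3 − 1(483.9) = 89.43
  R: 1247 − 2(483.9) = 279
  Q: 0 + 1(483.9) = 483.9

279 lbmol/h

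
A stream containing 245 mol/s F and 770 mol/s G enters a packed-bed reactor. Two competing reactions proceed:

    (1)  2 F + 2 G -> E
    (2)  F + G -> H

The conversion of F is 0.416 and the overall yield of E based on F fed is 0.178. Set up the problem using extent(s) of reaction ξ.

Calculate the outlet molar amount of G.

Yield of E: 1ξ₁ / 245 = 0.178 → ξ₁ = 43.61 mol/s.
Conversion of F: 2ξ₁ + 1ξ₂ = 0.416 × 245 = 101.9 → ξ₂ = 14.7 mol/s.
Outlet amounts (n = n₀ + Σ ν·ξ):
  F: 245 − 2(43.61) − 1(14.7) = 143.1
  G: 770 − 2(43.61) − 1(14.7) = 668.1
  E: 0 + 1(43.61) = 43.61
  H: 0 + 1(14.7) = 14.7

668 mol/s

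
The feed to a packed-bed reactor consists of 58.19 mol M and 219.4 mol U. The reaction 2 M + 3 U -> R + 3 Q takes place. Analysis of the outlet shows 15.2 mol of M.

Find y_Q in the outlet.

0.252

For M: n = n₀ − 2ξ → 15.2 = 58.19 − 2ξ, giving ξ = 21.49 mol.
Outlet amounts (n = n₀ + ν ξ):
  M: 58.19 − 2(21.49) = 15.2
  U: 219.4 − 3(21.49) = 154.9
  R: 0 + 1(21.49) = 21.49
  Q: 0 + 3(21.49) = 64.48
Total out = 256.1 mol; y_Q = 64.48 / 256.1 = 0.2518.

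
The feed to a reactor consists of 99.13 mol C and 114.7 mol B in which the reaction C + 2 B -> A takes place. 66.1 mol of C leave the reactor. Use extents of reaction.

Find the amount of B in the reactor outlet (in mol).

48.6 mol

For C: n = n₀ − 1ξ → 66.1 = 99.13 − 1ξ, giving ξ = 33.03 mol.
Outlet amounts (n = n₀ + ν ξ):
  C: 99.13 − 1(33.03) = 66.1
  B: 114.7 − 2(33.03) = 48.64
  A: 0 + 1(33.03) = 33.03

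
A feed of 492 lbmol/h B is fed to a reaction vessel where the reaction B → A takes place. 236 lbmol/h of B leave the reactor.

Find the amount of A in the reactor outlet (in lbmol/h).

For B: n = n₀ − 1ξ → 236 = 492 − 1ξ, giving ξ = 256 lbmol/h.
Outlet amounts (n = n₀ + ν ξ):
  B: 492 − 1(256) = 236
  A: 0 + 1(256) = 256

256 lbmol/h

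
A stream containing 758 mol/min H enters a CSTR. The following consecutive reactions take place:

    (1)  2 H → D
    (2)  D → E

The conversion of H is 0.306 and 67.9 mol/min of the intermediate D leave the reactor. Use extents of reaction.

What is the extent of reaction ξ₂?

Conversion of H: H consumed = 2ξ₁ = 0.306 × 758 → ξ₁ = 116 mol/min.
D balance: n_D = 0 + 1ξ₁ − 1ξ₂ = 67.9 → ξ₂ = (1·116 − 67.9)/1 = 48.07 mol/min.
Outlet amounts (n = n₀ + Σ ν·ξ):
  H: 758 − 2(116) = 526.1
  D: 0 + 1(116) − 1(48.07) = 67.9
  E: 0 + 1(48.07) = 48.07

ξ₂ = 48.1 mol/min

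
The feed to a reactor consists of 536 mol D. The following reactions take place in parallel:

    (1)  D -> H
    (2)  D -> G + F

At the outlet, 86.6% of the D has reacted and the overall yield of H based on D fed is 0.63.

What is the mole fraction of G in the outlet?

Yield of H: 1ξ₁ / 536 = 0.63 → ξ₁ = 337.7 mol.
Conversion of D: 1ξ₁ + 1ξ₂ = 0.866 × 536 = 464.2 → ξ₂ = 126.5 mol.
Outlet amounts (n = n₀ + Σ ν·ξ):
  D: 536 − 1(337.7) − 1(126.5) = 71.82
  H: 0 + 1(337.7) = 337.7
  G: 0 + 1(126.5) = 126.5
  F: 0 + 1(126.5) = 126.5
Total out = 662.5 mol; y_G = 126.5 / 662.5 = 0.1909.

0.191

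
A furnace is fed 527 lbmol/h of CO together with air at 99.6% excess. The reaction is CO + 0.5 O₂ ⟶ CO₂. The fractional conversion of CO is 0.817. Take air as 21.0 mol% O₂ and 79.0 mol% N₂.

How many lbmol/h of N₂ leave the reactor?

1980 lbmol/h

Stoichiometric O₂ = 0.5 × 527 = 263.5 lbmol/h; O₂ fed = 263.5 × 1.996 = 525.9 lbmol/h.
N₂ fed = 525.9 × 79/21 = 1979 lbmol/h.
Fuel reacted = 0.817 × 527 → ξ = 430.6 lbmol/h.
Outlet (n = n₀ + ν ξ):
  CO: 527 − 1(430.6) = 96.44
  O₂: 525.9 − 0.5(430.6) = 310.7
  N₂: 1979 (inert)
  CO₂: 0 + 1(430.6) = 430.6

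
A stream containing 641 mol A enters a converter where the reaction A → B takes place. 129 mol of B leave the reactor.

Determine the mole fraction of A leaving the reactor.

0.799

For B: n = n₀ + 1ξ → 129 = 0 + 1ξ, giving ξ = 129 mol.
Outlet amounts (n = n₀ + ν ξ):
  A: 641 − 1(129) = 512
  B: 0 + 1(129) = 129
Total out = 641 mol; y_A = 512 / 641 = 0.7988.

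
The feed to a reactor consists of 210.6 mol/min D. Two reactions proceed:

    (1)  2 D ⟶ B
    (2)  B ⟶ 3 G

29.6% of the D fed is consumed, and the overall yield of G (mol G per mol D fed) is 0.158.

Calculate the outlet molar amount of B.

20.1 mol/min

Conversion of D: D consumed = 2ξ₁ = 0.296 × 210.6 → ξ₁ = 31.17 mol/min.
Yield of G: 3ξ₂ / 210.6 = 0.158 → ξ₂ = 11.09 mol/min.
Outlet amounts (n = n₀ + Σ ν·ξ):
  D: 210.6 − 2(31.17) = 148.3
  B: 0 + 1(31.17) − 1(11.09) = 20.08
  G: 0 + 3(11.09) = 33.27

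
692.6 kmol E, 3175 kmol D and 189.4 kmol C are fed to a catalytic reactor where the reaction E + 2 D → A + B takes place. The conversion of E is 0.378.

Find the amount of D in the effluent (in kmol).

2650 kmol

E reacted = 0.378 × 692.6 = 261.8 kmol; ν_E = −1, so ξ = 261.8/1 = 261.8 kmol.
Outlet amounts (n = n₀ + ν ξ):
  E: 692.6 − 1(261.8) = 430.8
  D: 3175 − 2(261.8) = 2651
  A: 0 + 1(261.8) = 261.8
  B: 0 + 1(261.8) = 261.8
  C: 189.4 (inert)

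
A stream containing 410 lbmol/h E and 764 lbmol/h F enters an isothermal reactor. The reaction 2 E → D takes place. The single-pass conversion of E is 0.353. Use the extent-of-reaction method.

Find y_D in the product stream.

E reacted = 0.353 × 410 = 144.7 lbmol/h; ν_E = −2, so ξ = 144.7/2 = 72.36 lbmol/h.
Outlet amounts (n = n₀ + ν ξ):
  E: 410 − 2(72.36) = 265.3
  D: 0 + 1(72.36) = 72.36
  F: 764 (inert)
Total out = 1102 lbmol/h; y_D = 72.36 / 1102 = 0.06569.

0.0657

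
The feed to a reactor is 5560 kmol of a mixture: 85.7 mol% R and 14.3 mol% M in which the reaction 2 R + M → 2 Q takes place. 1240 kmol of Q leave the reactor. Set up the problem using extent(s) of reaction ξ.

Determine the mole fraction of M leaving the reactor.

0.0354

For Q: n = n₀ + 2ξ → 1240 = 0 + 2ξ, giving ξ = 620 kmol.
Outlet amounts (n = n₀ + ν ξ):
  R: 4765 − 2(620) = 3525
  M: 795.1 − 1(620) = 175.1
  Q: 0 + 2(620) = 1240
Total out = 4940 kmol; y_M = 175.1 / 4940 = 0.03544.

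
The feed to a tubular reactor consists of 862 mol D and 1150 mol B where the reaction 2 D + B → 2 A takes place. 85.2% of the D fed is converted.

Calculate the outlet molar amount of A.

734 mol

D reacted = 0.852 × 862 = 734.4 mol; ν_D = −2, so ξ = 734.4/2 = 367.2 mol.
Outlet amounts (n = n₀ + ν ξ):
  D: 862 − 2(367.2) = 127.6
  B: 1150 − 1(367.2) = 782.8
  A: 0 + 2(367.2) = 734.4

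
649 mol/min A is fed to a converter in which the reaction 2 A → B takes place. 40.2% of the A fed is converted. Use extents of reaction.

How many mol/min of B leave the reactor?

A reacted = 0.402 × 649 = 260.9 mol/min; ν_A = −2, so ξ = 260.9/2 = 130.4 mol/min.
Outlet amounts (n = n₀ + ν ξ):
  A: 649 − 2(130.4) = 388.1
  B: 0 + 1(130.4) = 130.4

130 mol/min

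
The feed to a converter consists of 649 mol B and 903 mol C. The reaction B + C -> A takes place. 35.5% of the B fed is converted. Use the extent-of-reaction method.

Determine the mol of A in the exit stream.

B reacted = 0.355 × 649 = 230.4 mol; ν_B = −1, so ξ = 230.4/1 = 230.4 mol.
Outlet amounts (n = n₀ + ν ξ):
  B: 649 − 1(230.4) = 418.6
  C: 903 − 1(230.4) = 672.6
  A: 0 + 1(230.4) = 230.4

230 mol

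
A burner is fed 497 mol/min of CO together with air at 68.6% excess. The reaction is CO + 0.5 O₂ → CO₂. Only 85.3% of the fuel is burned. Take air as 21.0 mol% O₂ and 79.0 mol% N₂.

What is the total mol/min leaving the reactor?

Stoichiometric O₂ = 0.5 × 497 = 248.5 mol/min; O₂ fed = 248.5 × 1.686 = 419 mol/min.
N₂ fed = 419 × 79/21 = 1576 mol/min.
Fuel reacted = 0.853 × 497 → ξ = 423.9 mol/min.
Outlet (n = n₀ + ν ξ):
  CO: 497 − 1(423.9) = 73.06
  O₂: 419 − 0.5(423.9) = 207
  N₂: 1576 (inert)
  CO₂: 0 + 1(423.9) = 423.9
Total out = 73.06 + 207 + 1576 + 423.9 = 2280 mol/min.

2280 mol/min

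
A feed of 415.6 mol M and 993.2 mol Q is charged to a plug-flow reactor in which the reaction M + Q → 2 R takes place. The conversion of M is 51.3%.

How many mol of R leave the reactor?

426 mol

M reacted = 0.513 × 415.6 = 213.2 mol; ν_M = −1, so ξ = 213.2/1 = 213.2 mol.
Outlet amounts (n = n₀ + ν ξ):
  M: 415.6 − 1(213.2) = 202.4
  Q: 993.2 − 1(213.2) = 780
  R: 0 + 2(213.2) = 426.4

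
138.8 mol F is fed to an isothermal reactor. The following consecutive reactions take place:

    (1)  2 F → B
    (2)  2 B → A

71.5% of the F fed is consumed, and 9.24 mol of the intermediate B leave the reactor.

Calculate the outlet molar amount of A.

Conversion of F: F consumed = 2ξ₁ = 0.715 × 138.8 → ξ₁ = 49.62 mol.
B balance: n_B = 0 + 1ξ₁ − 2ξ₂ = 9.24 → ξ₂ = (1·49.62 − 9.24)/2 = 20.19 mol.
Outlet amounts (n = n₀ + Σ ν·ξ):
  F: 138.8 − 2(49.62) = 39.56
  B: 0 + 1(49.62) − 2(20.19) = 9.24
  A: 0 + 1(20.19) = 20.19

20.2 mol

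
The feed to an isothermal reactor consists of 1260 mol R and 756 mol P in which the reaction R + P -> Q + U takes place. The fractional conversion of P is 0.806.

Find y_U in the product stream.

P reacted = 0.806 × 756 = 609.3 mol; ν_P = −1, so ξ = 609.3/1 = 609.3 mol.
Outlet amounts (n = n₀ + ν ξ):
  R: 1260 − 1(609.3) = 650.7
  P: 756 − 1(609.3) = 146.7
  Q: 0 + 1(609.3) = 609.3
  U: 0 + 1(609.3) = 609.3
Total out = 2016 mol; y_U = 609.3 / 2016 = 0.3023.

0.302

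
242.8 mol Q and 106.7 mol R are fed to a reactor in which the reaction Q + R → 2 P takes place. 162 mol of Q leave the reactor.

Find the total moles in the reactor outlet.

For Q: n = n₀ − 1ξ → 162 = 242.8 − 1ξ, giving ξ = 80.8 mol.
Outlet amounts (n = n₀ + ν ξ):
  Q: 242.8 − 1(80.8) = 162
  R: 106.7 − 1(80.8) = 25.9
  P: 0 + 2(80.8) = 161.6
Total out = 162 + 25.9 + 161.6 = 349.5 mol.

350 mol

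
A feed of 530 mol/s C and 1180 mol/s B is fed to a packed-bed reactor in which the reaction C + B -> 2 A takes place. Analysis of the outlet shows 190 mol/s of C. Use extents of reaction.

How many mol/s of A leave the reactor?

For C: n = n₀ − 1ξ → 190 = 530 − 1ξ, giving ξ = 340 mol/s.
Outlet amounts (n = n₀ + ν ξ):
  C: 530 − 1(340) = 190
  B: 1180 − 1(340) = 840
  A: 0 + 2(340) = 680

680 mol/s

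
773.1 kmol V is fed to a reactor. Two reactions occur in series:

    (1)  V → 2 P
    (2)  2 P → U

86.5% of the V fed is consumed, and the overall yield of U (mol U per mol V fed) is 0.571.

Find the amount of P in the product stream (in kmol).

Conversion of V: V consumed = 1ξ₁ = 0.865 × 773.1 → ξ₁ = 668.7 kmol.
Yield of U: 1ξ₂ / 773.1 = 0.571 → ξ₂ = 441.4 kmol.
Outlet amounts (n = n₀ + Σ ν·ξ):
  V: 773.1 − 1(668.7) = 104.4
  P: 0 + 2(668.7) − 2(441.4) = 454.6
  U: 0 + 1(441.4) = 441.4

455 kmol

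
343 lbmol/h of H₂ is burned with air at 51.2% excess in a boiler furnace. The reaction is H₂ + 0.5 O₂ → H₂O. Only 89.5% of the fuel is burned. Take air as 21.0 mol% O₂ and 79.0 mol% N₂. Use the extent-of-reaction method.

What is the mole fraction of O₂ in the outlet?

0.0743

Stoichiometric O₂ = 0.5 × 343 = 171.5 lbmol/h; O₂ fed = 171.5 × 1.512 = 259.3 lbmol/h.
N₂ fed = 259.3 × 79/21 = 975.5 lbmol/h.
Fuel reacted = 0.895 × 343 → ξ = 307 lbmol/h.
Outlet (n = n₀ + ν ξ):
  H₂: 343 − 1(307) = 36.01
  O₂: 259.3 − 0.5(307) = 105.8
  N₂: 975.5 (inert)
  H₂O: 0 + 1(307) = 307
Total out = 1424 lbmol/h; y_O₂ = 105.8 / 1424 = 0.07429.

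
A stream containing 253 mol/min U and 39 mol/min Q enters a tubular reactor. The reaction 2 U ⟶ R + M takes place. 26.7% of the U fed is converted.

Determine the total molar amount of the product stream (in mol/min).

292 mol/min

U reacted = 0.267 × 253 = 67.55 mol/min; ν_U = −2, so ξ = 67.55/2 = 33.78 mol/min.
Outlet amounts (n = n₀ + ν ξ):
  U: 253 − 2(33.78) = 185.4
  R: 0 + 1(33.78) = 33.78
  M: 0 + 1(33.78) = 33.78
  Q: 39 (inert)
Total out = 185.4 + 33.78 + 33.78 + 39 = 292 mol/min.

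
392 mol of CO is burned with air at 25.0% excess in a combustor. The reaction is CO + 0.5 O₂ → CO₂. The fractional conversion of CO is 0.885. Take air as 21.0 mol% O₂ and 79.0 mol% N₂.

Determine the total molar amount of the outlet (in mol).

1390 mol

Stoichiometric O₂ = 0.5 × 392 = 196 mol; O₂ fed = 196 × 1.250 = 245 mol.
N₂ fed = 245 × 79/21 = 921.7 mol.
Fuel reacted = 0.885 × 392 → ξ = 346.9 mol.
Outlet (n = n₀ + ν ξ):
  CO: 392 − 1(346.9) = 45.08
  O₂: 245 − 0.5(346.9) = 71.54
  N₂: 921.7 (inert)
  CO₂: 0 + 1(346.9) = 346.9
Total out = 45.08 + 71.54 + 921.7 + 346.9 = 1385 mol.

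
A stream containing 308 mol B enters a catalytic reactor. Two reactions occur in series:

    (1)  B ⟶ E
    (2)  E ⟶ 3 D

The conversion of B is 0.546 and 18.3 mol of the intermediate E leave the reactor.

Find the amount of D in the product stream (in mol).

Conversion of B: B consumed = 1ξ₁ = 0.546 × 308 → ξ₁ = 168.2 mol.
E balance: n_E = 0 + 1ξ₁ − 1ξ₂ = 18.3 → ξ₂ = (1·168.2 − 18.3)/1 = 149.9 mol.
Outlet amounts (n = n₀ + Σ ν·ξ):
  B: 308 − 1(168.2) = 139.8
  E: 0 + 1(168.2) − 1(149.9) = 18.3
  D: 0 + 3(149.9) = 449.6

450 mol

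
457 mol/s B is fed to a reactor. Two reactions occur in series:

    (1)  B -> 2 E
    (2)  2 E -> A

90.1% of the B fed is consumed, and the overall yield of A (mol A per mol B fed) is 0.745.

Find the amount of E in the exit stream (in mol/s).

Conversion of B: B consumed = 1ξ₁ = 0.901 × 457 → ξ₁ = 411.8 mol/s.
Yield of A: 1ξ₂ / 457 = 0.745 → ξ₂ = 340.5 mol/s.
Outlet amounts (n = n₀ + Σ ν·ξ):
  B: 457 − 1(411.8) = 45.24
  E: 0 + 2(411.8) − 2(340.5) = 142.6
  A: 0 + 1(340.5) = 340.5

143 mol/s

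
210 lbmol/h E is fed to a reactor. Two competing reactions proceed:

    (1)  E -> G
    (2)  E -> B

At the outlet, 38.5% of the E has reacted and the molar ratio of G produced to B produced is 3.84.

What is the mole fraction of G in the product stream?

0.305

Conversion of E: E consumed = 0.385 × 210 = 80.85 lbmol/h = 1ξ₁ + 1ξ₂.
Selectivity: 1ξ₁ / (1ξ₂) = 3.84 → ξ₁ = 3.84 ξ₂.
Substitute: (1·3.84 + 1) ξ₂ = 80.85 → ξ₂ = 16.7 lbmol/h, ξ₁ = 64.15 lbmol/h.
Outlet amounts (n = n₀ + Σ ν·ξ):
  E: 210 − 1(64.15) − 1(16.7) = 129.1
  G: 0 + 1(64.15) = 64.15
  B: 0 + 1(16.7) = 16.7
Total out = 210 lbmol/h; y_G = 64.15 / 210 = 0.3055.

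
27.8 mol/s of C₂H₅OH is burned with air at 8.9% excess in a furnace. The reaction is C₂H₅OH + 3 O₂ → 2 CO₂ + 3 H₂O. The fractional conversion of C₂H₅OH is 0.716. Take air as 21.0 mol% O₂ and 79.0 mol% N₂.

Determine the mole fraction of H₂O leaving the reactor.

0.124

Stoichiometric O₂ = 3 × 27.8 = 83.4 mol/s; O₂ fed = 83.4 × 1.089 = 90.82 mol/s.
N₂ fed = 90.82 × 79/21 = 341.7 mol/s.
Fuel reacted = 0.716 × 27.8 → ξ = 19.9 mol/s.
Outlet (n = n₀ + ν ξ):
  C₂H₅OH: 27.8 − 1(19.9) = 7.895
  O₂: 90.82 − 3(19.9) = 31.11
  N₂: 341.7 (inert)
  CO₂: 0 + 2(19.9) = 39.81
  H₂O: 0 + 3(19.9) = 59.71
Total out = 480.2 mol/s; y_H₂O = 59.71 / 480.2 = 0.1244.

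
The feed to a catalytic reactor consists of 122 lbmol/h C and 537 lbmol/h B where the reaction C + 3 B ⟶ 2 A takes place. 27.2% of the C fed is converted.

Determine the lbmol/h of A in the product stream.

66.4 lbmol/h

C reacted = 0.272 × 122 = 33.18 lbmol/h; ν_C = −1, so ξ = 33.18/1 = 33.18 lbmol/h.
Outlet amounts (n = n₀ + ν ξ):
  C: 122 − 1(33.18) = 88.82
  B: 537 − 3(33.18) = 437.4
  A: 0 + 2(33.18) = 66.37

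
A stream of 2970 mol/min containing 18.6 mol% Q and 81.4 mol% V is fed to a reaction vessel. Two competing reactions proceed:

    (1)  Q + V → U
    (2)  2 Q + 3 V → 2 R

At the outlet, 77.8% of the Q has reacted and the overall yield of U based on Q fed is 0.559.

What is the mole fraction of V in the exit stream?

0.777

Yield of U: 1ξ₁ / 552.4 = 0.559 → ξ₁ = 308.8 mol/min.
Conversion of Q: 1ξ₁ + 2ξ₂ = 0.778 × 552.4 = 429.8 → ξ₂ = 60.49 mol/min.
Outlet amounts (n = n₀ + Σ ν·ξ):
  Q: 552.4 − 1(308.8) − 2(60.49) = 122.6
  V: 2418 − 1(308.8) − 3(60.49) = 1927
  U: 0 + 1(308.8) = 308.8
  R: 0 + 2(60.49) = 121
Total out = 2480 mol/min; y_V = 1927 / 2480 = 0.7772.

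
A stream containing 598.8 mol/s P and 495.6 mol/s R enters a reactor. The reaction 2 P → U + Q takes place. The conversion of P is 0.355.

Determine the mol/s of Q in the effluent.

P reacted = 0.355 × 598.8 = 212.6 mol/s; ν_P = −2, so ξ = 212.6/2 = 106.3 mol/s.
Outlet amounts (n = n₀ + ν ξ):
  P: 598.8 − 2(106.3) = 386.2
  U: 0 + 1(106.3) = 106.3
  Q: 0 + 1(106.3) = 106.3
  R: 495.6 (inert)

106 mol/s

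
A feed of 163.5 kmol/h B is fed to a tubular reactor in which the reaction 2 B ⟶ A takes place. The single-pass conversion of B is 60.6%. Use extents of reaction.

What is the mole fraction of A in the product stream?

B reacted = 0.606 × 163.5 = 99.08 kmol/h; ν_B = −2, so ξ = 99.08/2 = 49.54 kmol/h.
Outlet amounts (n = n₀ + ν ξ):
  B: 163.5 − 2(49.54) = 64.42
  A: 0 + 1(49.54) = 49.54
Total out = 114 kmol/h; y_A = 49.54 / 114 = 0.4347.

0.435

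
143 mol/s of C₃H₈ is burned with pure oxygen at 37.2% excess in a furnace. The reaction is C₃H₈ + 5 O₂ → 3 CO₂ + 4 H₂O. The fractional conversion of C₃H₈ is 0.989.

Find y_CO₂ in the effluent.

0.335

Stoichiometric O₂ = 5 × 143 = 715 mol/s; O₂ fed = 715 × 1.372 = 981 mol/s.
Fuel reacted = 0.989 × 143 → ξ = 141.4 mol/s.
Outlet (n = n₀ + ν ξ):
  C₃H₈: 143 − 1(141.4) = 1.573
  O₂: 981 − 5(141.4) = 273.8
  CO₂: 0 + 3(141.4) = 424.3
  H₂O: 0 + 4(141.4) = 565.7
Total out = 1265 mol/s; y_CO₂ = 424.3 / 1265 = 0.3353.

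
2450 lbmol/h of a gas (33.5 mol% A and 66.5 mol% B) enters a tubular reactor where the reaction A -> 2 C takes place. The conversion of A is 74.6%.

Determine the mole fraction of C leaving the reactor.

0.4

A reacted = 0.746 × 820.8 = 612.3 lbmol/h; ν_A = −1, so ξ = 612.3/1 = 612.3 lbmol/h.
Outlet amounts (n = n₀ + ν ξ):
  A: 820.8 − 1(612.3) = 208.5
  C: 0 + 2(612.3) = 1225
  B: 1629 (inert)
Total out = 3062 lbmol/h; y_C = 1225 / 3062 = 0.3999.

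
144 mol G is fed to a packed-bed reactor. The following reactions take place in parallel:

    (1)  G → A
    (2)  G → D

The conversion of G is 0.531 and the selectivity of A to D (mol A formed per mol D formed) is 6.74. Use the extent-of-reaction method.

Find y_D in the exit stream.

Conversion of G: G consumed = 0.531 × 144 = 76.46 mol = 1ξ₁ + 1ξ₂.
Selectivity: 1ξ₁ / (1ξ₂) = 6.74 → ξ₁ = 6.74 ξ₂.
Substitute: (1·6.74 + 1) ξ₂ = 76.46 → ξ₂ = 9.879 mol, ξ₁ = 66.58 mol.
Outlet amounts (n = n₀ + Σ ν·ξ):
  G: 144 − 1(66.58) − 1(9.879) = 67.54
  A: 0 + 1(66.58) = 66.58
  D: 0 + 1(9.879) = 9.879
Total out = 144 mol; y_D = 9.879 / 144 = 0.0686.

0.0686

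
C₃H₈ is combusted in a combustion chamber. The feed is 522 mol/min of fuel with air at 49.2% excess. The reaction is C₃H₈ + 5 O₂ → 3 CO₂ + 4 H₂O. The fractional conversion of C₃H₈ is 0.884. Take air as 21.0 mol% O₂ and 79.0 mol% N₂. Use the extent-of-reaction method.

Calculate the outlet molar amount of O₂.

Stoichiometric O₂ = 5 × 522 = 2610 mol/min; O₂ fed = 2610 × 1.492 = 3894 mol/min.
N₂ fed = 3894 × 79/21 = 14650 mol/min.
Fuel reacted = 0.884 × 522 → ξ = 461.4 mol/min.
Outlet (n = n₀ + ν ξ):
  C₃H₈: 522 − 1(461.4) = 60.55
  O₂: 3894 − 5(461.4) = 1587
  N₂: 14650 (inert)
  CO₂: 0 + 3(461.4) = 1384
  H₂O: 0 + 4(461.4) = 1846

1590 mol/min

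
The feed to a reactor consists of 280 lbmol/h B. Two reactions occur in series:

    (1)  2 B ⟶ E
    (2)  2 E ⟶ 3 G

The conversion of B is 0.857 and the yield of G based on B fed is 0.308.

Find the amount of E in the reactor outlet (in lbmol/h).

62.5 lbmol/h

Conversion of B: B consumed = 2ξ₁ = 0.857 × 280 → ξ₁ = 120 lbmol/h.
Yield of G: 3ξ₂ / 280 = 0.308 → ξ₂ = 28.75 lbmol/h.
Outlet amounts (n = n₀ + Σ ν·ξ):
  B: 280 − 2(120) = 40.04
  E: 0 + 1(120) − 2(28.75) = 62.49
  G: 0 + 3(28.75) = 86.24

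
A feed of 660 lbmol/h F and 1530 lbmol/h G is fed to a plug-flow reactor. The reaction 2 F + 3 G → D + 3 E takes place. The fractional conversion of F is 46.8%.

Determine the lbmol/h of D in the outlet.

154 lbmol/h

F reacted = 0.468 × 660 = 308.9 lbmol/h; ν_F = −2, so ξ = 308.9/2 = 154.4 lbmol/h.
Outlet amounts (n = n₀ + ν ξ):
  F: 660 − 2(154.4) = 351.1
  G: 1530 − 3(154.4) = 1067
  D: 0 + 1(154.4) = 154.4
  E: 0 + 3(154.4) = 463.3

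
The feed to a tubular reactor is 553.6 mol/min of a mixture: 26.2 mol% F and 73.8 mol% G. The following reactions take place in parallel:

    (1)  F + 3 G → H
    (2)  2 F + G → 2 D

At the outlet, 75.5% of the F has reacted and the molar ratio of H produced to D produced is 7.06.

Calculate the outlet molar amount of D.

Conversion of F: F consumed = 0.755 × 145 = 109.5 mol/min = 1ξ₁ + 2ξ₂.
Selectivity: 1ξ₁ / (2ξ₂) = 7.06 → ξ₁ = 14.12 ξ₂.
Substitute: (1·14.12 + 2) ξ₂ = 109.5 → ξ₂ = 6.793 mol/min, ξ₁ = 95.92 mol/min.
Outlet amounts (n = n₀ + Σ ν·ξ):
  F: 145 − 1(95.92) − 2(6.793) = 35.54
  G: 408.6 − 3(95.92) − 1(6.793) = 114
  H: 0 + 1(95.92) = 95.92
  D: 0 + 2(6.793) = 13.59

13.6 mol/min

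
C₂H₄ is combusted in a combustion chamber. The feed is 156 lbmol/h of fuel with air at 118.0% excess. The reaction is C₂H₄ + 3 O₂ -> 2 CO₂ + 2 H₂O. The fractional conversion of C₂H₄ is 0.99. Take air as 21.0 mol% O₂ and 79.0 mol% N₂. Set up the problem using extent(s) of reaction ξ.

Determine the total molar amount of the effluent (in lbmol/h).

Stoichiometric O₂ = 3 × 156 = 468 lbmol/h; O₂ fed = 468 × 2.180 = 1020 lbmol/h.
N₂ fed = 1020 × 79/21 = 3838 lbmol/h.
Fuel reacted = 0.99 × 156 → ξ = 154.4 lbmol/h.
Outlet (n = n₀ + ν ξ):
  C₂H₄: 156 − 1(154.4) = 1.56
  O₂: 1020 − 3(154.4) = 556.9
  N₂: 3838 (inert)
  CO₂: 0 + 2(154.4) = 308.9
  H₂O: 0 + 2(154.4) = 308.9
Total out = 1.56 + 556.9 + 3838 + 308.9 + 308.9 = 5014 lbmol/h.

5010 lbmol/h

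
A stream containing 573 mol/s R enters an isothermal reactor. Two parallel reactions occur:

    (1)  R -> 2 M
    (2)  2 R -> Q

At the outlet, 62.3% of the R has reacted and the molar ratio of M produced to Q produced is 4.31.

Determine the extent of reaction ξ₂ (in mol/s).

Conversion of R: R consumed = 0.623 × 573 = 357 mol/s = 1ξ₁ + 2ξ₂.
Selectivity: 2ξ₁ / (1ξ₂) = 4.31 → ξ₁ = 2.155 ξ₂.
Substitute: (1·2.155 + 2) ξ₂ = 357 → ξ₂ = 85.92 mol/s, ξ₁ = 185.1 mol/s.
Outlet amounts (n = n₀ + Σ ν·ξ):
  R: 573 − 1(185.1) − 2(85.92) = 216
  M: 0 + 2(185.1) = 370.3
  Q: 0 + 1(85.92) = 85.92

ξ₂ = 85.9 mol/s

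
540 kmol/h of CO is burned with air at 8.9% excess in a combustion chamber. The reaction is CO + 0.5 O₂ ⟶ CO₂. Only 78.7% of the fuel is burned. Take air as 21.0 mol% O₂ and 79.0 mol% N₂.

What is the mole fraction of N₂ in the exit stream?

Stoichiometric O₂ = 0.5 × 540 = 270 kmol/h; O₂ fed = 270 × 1.089 = 294 kmol/h.
N₂ fed = 294 × 79/21 = 1106 kmol/h.
Fuel reacted = 0.787 × 540 → ξ = 425 kmol/h.
Outlet (n = n₀ + ν ξ):
  CO: 540 − 1(425) = 115
  O₂: 294 − 0.5(425) = 81.54
  N₂: 1106 (inert)
  CO₂: 0 + 1(425) = 425
Total out = 1728 kmol/h; y_N₂ = 1106 / 1728 = 0.6402.

0.64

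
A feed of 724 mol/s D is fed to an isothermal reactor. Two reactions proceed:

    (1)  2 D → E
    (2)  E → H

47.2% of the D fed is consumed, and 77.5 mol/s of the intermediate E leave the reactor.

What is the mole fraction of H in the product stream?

Conversion of D: D consumed = 2ξ₁ = 0.472 × 724 → ξ₁ = 170.9 mol/s.
E balance: n_E = 0 + 1ξ₁ − 1ξ₂ = 77.5 → ξ₂ = (1·170.9 − 77.5)/1 = 93.36 mol/s.
Outlet amounts (n = n₀ + Σ ν·ξ):
  D: 724 − 2(170.9) = 382.3
  E: 0 + 1(170.9) − 1(93.36) = 77.5
  H: 0 + 1(93.36) = 93.36
Total out = 553.1 mol/s; y_H = 93.36 / 553.1 = 0.1688.

0.169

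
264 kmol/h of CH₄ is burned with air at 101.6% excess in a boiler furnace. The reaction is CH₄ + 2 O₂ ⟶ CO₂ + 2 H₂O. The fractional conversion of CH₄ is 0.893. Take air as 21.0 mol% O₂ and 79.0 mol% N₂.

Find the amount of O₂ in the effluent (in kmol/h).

593 kmol/h

Stoichiometric O₂ = 2 × 264 = 528 kmol/h; O₂ fed = 528 × 2.016 = 1064 kmol/h.
N₂ fed = 1064 × 79/21 = 4004 kmol/h.
Fuel reacted = 0.893 × 264 → ξ = 235.8 kmol/h.
Outlet (n = n₀ + ν ξ):
  CH₄: 264 − 1(235.8) = 28.25
  O₂: 1064 − 2(235.8) = 592.9
  N₂: 4004 (inert)
  CO₂: 0 + 1(235.8) = 235.8
  H₂O: 0 + 2(235.8) = 471.5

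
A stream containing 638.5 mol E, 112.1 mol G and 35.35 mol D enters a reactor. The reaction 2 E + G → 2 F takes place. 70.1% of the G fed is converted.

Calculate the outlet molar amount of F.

157 mol

G reacted = 0.701 × 112.1 = 78.58 mol; ν_G = −1, so ξ = 78.58/1 = 78.58 mol.
Outlet amounts (n = n₀ + ν ξ):
  E: 638.5 − 2(78.58) = 481.3
  G: 112.1 − 1(78.58) = 33.52
  F: 0 + 2(78.58) = 157.2
  D: 35.35 (inert)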